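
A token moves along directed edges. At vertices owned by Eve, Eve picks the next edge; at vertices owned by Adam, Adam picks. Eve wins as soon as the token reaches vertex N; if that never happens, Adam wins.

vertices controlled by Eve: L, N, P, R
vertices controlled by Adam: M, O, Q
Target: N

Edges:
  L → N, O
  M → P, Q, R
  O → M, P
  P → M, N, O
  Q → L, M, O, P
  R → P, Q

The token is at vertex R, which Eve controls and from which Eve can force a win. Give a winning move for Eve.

P

A0 = {N}
A1: add {L, P} — L (Eve) has L→N; P (Eve) has P→N.
A2: add {R} — R (Eve) has R→P.
A3 = A2; e.g. M (Adam) can still go to Q. Fixed point.
From R, successor P is in the attractor (rank 1); the other successor Q is not.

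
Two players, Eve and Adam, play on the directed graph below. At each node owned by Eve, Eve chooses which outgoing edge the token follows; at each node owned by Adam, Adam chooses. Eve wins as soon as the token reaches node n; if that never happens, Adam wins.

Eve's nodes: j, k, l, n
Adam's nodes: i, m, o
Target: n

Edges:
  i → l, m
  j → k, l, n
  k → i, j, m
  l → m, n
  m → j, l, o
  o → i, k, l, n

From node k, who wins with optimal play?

A0 = {n}
A1: add {j, l} — j (Eve) has j→n; l (Eve) has l→n.
A2: add {k} — k (Eve) has k→j.
A3 = A2; e.g. i (Adam) can still go to m. Fixed point.
k ∈ A2, so Eve can force the target.

Eve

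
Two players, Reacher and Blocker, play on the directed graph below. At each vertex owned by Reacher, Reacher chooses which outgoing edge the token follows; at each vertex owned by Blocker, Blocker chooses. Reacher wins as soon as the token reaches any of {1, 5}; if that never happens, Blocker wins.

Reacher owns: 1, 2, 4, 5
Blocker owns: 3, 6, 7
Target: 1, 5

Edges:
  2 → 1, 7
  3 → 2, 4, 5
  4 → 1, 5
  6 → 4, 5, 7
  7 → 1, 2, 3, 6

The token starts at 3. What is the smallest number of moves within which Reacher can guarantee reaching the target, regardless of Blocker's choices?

2

A0 = {1, 5}
A1: add {2, 4} — 2 (Reacher) has 2→1; 4 (Reacher) has 4→1.
A2: add {3} — 3 (Blocker): all of {2, 4, 5} already in.
A3 = A2; e.g. 6 (Blocker) can still go to 7. Fixed point.
3 enters the attractor at level 2, so Reacher can force the target in 2 moves from there.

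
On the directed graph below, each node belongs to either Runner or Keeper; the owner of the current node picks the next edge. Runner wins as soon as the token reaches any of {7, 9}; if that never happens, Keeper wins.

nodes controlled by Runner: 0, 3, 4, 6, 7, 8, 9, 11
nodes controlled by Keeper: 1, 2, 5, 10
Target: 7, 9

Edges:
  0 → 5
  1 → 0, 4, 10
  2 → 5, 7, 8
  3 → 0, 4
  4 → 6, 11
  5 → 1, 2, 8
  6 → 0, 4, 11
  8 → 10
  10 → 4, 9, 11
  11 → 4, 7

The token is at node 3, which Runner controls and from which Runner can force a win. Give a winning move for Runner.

A0 = {7, 9}
A1: add {11} — 11 (Runner) has 11→7.
A2: add {4, 6} — 4 (Runner) has 4→11; 6 (Runner) has 6→11.
A3: add {3, 10} — 3 (Runner) has 3→4; 10 (Keeper): all of {4, 9, 11} already in.
A4: add {8} — 8 (Runner) has 8→10.
A5 = A4; e.g. 0 (Runner) has no edge into A4. Fixed point.
From 3, successor 4 is in the attractor (rank 2); the other successor 0 is not.

4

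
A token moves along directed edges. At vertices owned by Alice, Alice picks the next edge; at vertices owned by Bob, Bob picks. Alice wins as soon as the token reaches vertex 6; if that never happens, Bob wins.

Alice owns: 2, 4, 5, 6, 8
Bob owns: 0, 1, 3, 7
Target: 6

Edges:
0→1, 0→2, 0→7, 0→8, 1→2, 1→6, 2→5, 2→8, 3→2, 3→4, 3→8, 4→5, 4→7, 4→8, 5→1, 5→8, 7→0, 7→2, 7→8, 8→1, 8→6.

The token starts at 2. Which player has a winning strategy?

A0 = {6}
A1: add {8} — 8 (Alice) has 8→6.
A2: add {2, 4, 5} — 2 (Alice) has 2→8; 4 (Alice) has 4→8; 5 (Alice) has 5→8.
2 ∈ A2, so Alice can force the target.

Alice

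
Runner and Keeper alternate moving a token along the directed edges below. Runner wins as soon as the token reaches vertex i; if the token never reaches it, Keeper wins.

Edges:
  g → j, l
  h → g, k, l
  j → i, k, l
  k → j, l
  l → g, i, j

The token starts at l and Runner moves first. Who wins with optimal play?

Runner

Track states (vertex, player-to-move).
A0 = {(i,Runner), (i,Keeper)}
A1: add {(j,Runner), (l,Runner)}.
(l,Runner) ∈ A1 ⇒ Runner forces the target.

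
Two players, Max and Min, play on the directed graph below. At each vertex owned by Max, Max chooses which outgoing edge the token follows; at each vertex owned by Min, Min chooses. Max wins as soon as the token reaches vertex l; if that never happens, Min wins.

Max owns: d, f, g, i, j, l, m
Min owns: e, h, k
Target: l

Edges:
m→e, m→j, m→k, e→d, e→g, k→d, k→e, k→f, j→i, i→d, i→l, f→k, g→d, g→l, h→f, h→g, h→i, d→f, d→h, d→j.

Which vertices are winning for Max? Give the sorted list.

d, e, g, i, j, l, m

A0 = {l}
A1: add {g, i} — g (Max) has g→l; i (Max) has i→l.
A2: add {j} — j (Max) has j→i.
A3: add {d, m} — d (Max) has d→j; m (Max) has m→j.
A4: add {e} — e (Min): all of {d, g} already in.
A5 = A4; e.g. f (Max) has no edge into A4. Fixed point.
Max's winning region = {d, e, g, i, j, l, m}.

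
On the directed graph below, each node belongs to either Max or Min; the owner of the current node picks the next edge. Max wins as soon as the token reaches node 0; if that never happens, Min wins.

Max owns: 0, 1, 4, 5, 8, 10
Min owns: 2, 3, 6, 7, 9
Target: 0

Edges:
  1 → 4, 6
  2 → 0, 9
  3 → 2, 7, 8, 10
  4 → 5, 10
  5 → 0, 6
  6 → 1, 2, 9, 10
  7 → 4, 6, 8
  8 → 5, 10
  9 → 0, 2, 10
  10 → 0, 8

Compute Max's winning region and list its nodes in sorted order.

A0 = {0}
A1: add {5, 10} — 5 (Max) has 5→0; 10 (Max) has 10→0.
A2: add {4, 8} — 4 (Max) has 4→5; 8 (Max) has 8→5.
A3: add {1} — 1 (Max) has 1→4.
A4 = A3; e.g. 2 (Min) can still go to 9. Fixed point.
Max's winning region = {0, 1, 4, 5, 8, 10}.

0, 1, 4, 5, 8, 10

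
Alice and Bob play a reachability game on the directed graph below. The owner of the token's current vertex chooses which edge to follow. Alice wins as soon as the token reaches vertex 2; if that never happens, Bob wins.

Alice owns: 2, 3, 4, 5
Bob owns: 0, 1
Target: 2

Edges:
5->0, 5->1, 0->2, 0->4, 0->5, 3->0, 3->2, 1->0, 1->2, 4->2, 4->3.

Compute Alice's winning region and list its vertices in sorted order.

A0 = {2}
A1: add {3, 4} — 3 (Alice) has 3→2; 4 (Alice) has 4→2.
A2 = A1; e.g. 0 (Bob) can still go to 5. Fixed point.
Alice's winning region = {2, 3, 4}.

2, 3, 4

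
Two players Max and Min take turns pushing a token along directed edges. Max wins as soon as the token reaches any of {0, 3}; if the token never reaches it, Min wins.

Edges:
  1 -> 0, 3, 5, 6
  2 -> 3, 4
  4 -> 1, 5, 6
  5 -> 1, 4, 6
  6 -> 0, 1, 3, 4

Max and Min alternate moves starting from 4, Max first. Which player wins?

Min

Track states (vertex, player-to-move).
A0 = {(0,Max), (0,Min), (3,Max), (3,Min)}
A1: add {(1,Max), (2,Max), (6,Max)}.
A2 = A1; e.g. (1,Min) stays out. (4,Max) never enters ⇒ Min avoids the target.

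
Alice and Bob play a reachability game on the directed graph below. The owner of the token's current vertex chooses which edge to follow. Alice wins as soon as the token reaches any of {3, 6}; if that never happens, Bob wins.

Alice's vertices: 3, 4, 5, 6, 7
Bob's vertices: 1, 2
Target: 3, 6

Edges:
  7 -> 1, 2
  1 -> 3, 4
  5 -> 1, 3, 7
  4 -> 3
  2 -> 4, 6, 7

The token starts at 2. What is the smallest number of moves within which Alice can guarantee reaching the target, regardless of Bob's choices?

A0 = {3, 6}
A1: add {4, 5} — 4 (Alice) has 4→3; 5 (Alice) has 5→3.
A2: add {1} — 1 (Bob): all of {3, 4} already in.
A3: add {7} — 7 (Alice) has 7→1.
A4: add {2} — 2 (Bob): all of {4, 6, 7} already in.
A4 = all vertices. Fixed point.
2 enters the attractor at level 4, so Alice can force the target in 4 moves from there.

4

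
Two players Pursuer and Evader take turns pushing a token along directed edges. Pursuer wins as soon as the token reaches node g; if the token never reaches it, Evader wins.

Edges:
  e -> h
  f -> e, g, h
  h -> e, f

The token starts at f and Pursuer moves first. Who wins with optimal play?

Track states (vertex, player-to-move).
A0 = {(g,Pursuer), (g,Evader)}
A1: add {(f,Pursuer)}.
(f,Pursuer) ∈ A1 ⇒ Pursuer forces the target.

Pursuer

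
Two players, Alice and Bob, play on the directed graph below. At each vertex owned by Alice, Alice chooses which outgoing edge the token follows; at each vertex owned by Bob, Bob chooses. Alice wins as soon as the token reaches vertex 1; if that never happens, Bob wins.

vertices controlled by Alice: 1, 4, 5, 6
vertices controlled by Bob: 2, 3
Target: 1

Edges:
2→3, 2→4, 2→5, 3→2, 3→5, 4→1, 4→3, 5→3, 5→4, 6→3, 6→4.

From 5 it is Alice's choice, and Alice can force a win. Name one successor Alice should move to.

4

A0 = {1}
A1: add {4} — 4 (Alice) has 4→1.
A2: add {5, 6} — 5 (Alice) has 5→4; 6 (Alice) has 6→4.
A3 = A2; e.g. 2 (Bob) can still go to 3. Fixed point.
From 5, successor 4 is in the attractor (rank 1); the other successor 3 is not.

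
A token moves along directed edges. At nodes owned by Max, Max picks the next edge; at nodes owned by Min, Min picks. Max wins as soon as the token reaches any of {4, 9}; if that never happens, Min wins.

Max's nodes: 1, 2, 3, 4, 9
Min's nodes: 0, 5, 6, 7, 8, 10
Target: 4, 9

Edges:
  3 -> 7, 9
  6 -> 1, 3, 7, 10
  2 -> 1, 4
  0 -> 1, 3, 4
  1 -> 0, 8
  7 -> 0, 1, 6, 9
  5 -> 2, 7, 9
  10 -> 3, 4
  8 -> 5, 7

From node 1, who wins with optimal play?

A0 = {4, 9}
A1: add {2, 3} — 2 (Max) has 2→4; 3 (Max) has 3→9.
A2: add {10} — 10 (Min): all of {3, 4} already in.
A3 = A2; e.g. 0 (Min) can still go to 1. Fixed point.
1 never enters the attractor, so Min can avoid the target forever.

Min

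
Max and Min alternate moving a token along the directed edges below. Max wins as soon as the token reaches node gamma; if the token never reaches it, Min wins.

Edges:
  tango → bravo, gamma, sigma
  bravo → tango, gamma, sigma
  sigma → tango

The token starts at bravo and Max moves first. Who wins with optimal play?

Max

Track states (vertex, player-to-move).
A0 = {(gamma,Max), (gamma,Min)}
A1: add {(tango,Max), (bravo,Max)}.
(bravo,Max) ∈ A1 ⇒ Max forces the target.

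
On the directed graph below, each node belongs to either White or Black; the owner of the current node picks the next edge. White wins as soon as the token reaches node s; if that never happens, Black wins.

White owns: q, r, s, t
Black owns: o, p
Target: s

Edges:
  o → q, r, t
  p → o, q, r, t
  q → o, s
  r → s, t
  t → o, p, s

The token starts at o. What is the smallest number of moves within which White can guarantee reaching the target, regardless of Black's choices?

2

A0 = {s}
A1: add {q, r, t} — q (White) has q→s; r (White) has r→s; t (White) has t→s.
A2: add {o} — o (Black): all of {q, r, t} already in.
o enters the attractor at level 2, so White can force the target in 2 moves from there.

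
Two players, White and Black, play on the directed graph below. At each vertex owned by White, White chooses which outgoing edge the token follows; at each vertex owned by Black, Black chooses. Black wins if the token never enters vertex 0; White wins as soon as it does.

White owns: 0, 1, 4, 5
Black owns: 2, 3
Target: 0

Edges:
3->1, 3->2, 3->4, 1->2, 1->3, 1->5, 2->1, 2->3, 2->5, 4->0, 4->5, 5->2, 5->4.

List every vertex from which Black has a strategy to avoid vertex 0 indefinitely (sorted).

A0 = {0}
A1: add {4} — 4 (White) has 4→0.
A2: add {5} — 5 (White) has 5→4.
A3: add {1} — 1 (White) has 1→5.
A4 = A3; e.g. 2 (Black) can still go to 3. Fixed point.
White's attractor = {0, 1, 4, 5}; Black avoids the target exactly from the complement.

2, 3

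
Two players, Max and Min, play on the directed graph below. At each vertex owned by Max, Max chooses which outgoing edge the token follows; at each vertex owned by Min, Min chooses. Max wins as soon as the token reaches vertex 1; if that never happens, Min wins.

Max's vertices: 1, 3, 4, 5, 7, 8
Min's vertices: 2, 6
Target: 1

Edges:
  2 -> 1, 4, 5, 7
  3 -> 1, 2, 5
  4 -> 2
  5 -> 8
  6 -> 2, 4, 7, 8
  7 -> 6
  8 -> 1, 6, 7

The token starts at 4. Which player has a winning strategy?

A0 = {1}
A1: add {3, 8} — 3 (Max) has 3→1; 8 (Max) has 8→1.
A2: add {5} — 5 (Max) has 5→8.
A3 = A2; e.g. 2 (Min) can still go to 4. Fixed point.
4 never enters the attractor, so Min can avoid the target forever.

Min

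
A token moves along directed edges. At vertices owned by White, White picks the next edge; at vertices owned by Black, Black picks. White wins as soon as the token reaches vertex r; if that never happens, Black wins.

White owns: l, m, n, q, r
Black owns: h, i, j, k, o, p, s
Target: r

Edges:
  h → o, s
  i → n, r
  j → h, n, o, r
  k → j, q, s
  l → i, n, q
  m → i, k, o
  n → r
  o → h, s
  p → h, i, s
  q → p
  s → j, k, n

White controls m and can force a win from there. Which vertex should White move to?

A0 = {r}
A1: add {n} — n (White) has n→r.
A2: add {i, l} — i (Black): all of {n, r} already in; l (White) has l→n.
A3: add {m} — m (White) has m→i.
A4 = A3; e.g. h (Black) can still go to o. Fixed point.
From m, successor i is in the attractor (rank 2); the other successors k, o are not.

i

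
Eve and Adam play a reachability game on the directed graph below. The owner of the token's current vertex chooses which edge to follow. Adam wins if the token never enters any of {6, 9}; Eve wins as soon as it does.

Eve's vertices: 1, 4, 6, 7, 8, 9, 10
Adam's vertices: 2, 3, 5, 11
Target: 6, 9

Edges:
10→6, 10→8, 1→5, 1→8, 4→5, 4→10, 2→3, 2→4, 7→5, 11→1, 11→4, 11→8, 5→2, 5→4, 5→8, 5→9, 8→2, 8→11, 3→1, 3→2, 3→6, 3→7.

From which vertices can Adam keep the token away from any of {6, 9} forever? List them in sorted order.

A0 = {6, 9}
A1: add {10} — 10 (Eve) has 10→6.
A2: add {4} — 4 (Eve) has 4→10.
A3 = A2; e.g. 1 (Eve) has no edge into A2. Fixed point.
Eve's attractor = {4, 6, 9, 10}; Adam avoids the target exactly from the complement.

1, 2, 3, 5, 7, 8, 11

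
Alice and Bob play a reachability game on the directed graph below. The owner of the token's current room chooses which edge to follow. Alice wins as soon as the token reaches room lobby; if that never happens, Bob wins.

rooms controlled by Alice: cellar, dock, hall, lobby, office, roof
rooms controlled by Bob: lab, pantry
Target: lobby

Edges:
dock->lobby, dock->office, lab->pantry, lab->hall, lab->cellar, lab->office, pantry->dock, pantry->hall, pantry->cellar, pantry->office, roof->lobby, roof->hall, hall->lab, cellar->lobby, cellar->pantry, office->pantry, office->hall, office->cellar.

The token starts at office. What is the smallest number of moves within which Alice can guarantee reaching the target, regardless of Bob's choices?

2

A0 = {lobby}
A1: add {cellar, dock, roof} — dock (Alice) has dock→lobby; roof (Alice) has roof→lobby; cellar (Alice) has cellar→lobby.
A2: add {office} — office (Alice) has office→cellar.
A3 = A2; e.g. lab (Bob) can still go to pantry. Fixed point.
office enters the attractor at level 2, so Alice can force the target in 2 moves from there.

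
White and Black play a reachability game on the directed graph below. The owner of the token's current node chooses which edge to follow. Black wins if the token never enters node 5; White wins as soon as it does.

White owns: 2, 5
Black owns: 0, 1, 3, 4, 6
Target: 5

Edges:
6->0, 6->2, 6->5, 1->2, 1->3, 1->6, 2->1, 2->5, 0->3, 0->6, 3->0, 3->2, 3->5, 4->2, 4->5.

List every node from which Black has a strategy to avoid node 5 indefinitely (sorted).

A0 = {5}
A1: add {2} — 2 (White) has 2→5.
A2: add {4} — 4 (Black): all of {2, 5} already in.
A3 = A2; e.g. 0 (Black) can still go to 3. Fixed point.
White's attractor = {2, 4, 5}; Black avoids the target exactly from the complement.

0, 1, 3, 6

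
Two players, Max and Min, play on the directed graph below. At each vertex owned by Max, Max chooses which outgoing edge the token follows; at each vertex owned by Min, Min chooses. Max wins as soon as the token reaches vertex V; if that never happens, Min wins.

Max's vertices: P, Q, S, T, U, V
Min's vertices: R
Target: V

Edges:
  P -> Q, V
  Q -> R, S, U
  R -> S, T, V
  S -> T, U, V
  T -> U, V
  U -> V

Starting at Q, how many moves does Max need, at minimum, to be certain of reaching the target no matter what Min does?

A0 = {V}
A1: add {P, S, T, U} — P (Max) has P→V; S (Max) has S→V; T (Max) has T→V; U (Max) has U→V.
A2: add {Q, R} — Q (Max) has Q→S; R (Min): all of {S, T, V} already in.
A2 = all vertices. Fixed point.
Q enters the attractor at level 2, so Max can force the target in 2 moves from there.

2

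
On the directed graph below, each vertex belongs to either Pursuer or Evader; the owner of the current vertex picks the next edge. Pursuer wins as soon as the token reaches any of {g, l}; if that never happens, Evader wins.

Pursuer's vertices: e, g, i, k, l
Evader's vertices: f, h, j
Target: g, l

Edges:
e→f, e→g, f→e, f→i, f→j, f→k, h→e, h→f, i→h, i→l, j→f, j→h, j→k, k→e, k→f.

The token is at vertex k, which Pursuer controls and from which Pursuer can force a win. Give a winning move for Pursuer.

e

A0 = {g, l}
A1: add {e, i} — e (Pursuer) has e→g; i (Pursuer) has i→l.
A2: add {k} — k (Pursuer) has k→e.
A3 = A2; e.g. f (Evader) can still go to j. Fixed point.
From k, successor e is in the attractor (rank 1); the other successor f is not.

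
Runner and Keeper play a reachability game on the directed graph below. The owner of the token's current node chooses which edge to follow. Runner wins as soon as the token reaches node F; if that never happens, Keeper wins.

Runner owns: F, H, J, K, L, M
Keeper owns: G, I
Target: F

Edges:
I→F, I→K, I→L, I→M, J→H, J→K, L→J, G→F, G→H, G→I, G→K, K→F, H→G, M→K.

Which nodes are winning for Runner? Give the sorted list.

F, I, J, K, L, M

A0 = {F}
A1: add {K} — K (Runner) has K→F.
A2: add {J, M} — J (Runner) has J→K; M (Runner) has M→K.
A3: add {L} — L (Runner) has L→J.
A4: add {I} — I (Keeper): all of {F, K, L, M} already in.
A5 = A4; e.g. G (Keeper) can still go to H. Fixed point.
Runner's winning region = {F, I, J, K, L, M}.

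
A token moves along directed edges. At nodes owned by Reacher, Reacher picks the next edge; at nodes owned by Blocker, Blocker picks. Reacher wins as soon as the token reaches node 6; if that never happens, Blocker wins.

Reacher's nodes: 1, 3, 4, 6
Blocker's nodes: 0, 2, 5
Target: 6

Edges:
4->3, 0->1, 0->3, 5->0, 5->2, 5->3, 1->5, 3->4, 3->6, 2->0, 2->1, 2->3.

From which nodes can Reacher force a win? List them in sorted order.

3, 4, 6

A0 = {6}
A1: add {3} — 3 (Reacher) has 3→6.
A2: add {4} — 4 (Reacher) has 4→3.
A3 = A2; e.g. 0 (Blocker) can still go to 1. Fixed point.
Reacher's winning region = {3, 4, 6}.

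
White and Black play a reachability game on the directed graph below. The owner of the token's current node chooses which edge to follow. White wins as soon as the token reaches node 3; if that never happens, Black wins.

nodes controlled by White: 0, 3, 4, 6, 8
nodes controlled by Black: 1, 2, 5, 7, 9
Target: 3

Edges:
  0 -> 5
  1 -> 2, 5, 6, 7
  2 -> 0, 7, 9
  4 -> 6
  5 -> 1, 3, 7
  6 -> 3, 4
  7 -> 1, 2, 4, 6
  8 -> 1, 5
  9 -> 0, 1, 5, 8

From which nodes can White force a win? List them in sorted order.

3, 4, 6

A0 = {3}
A1: add {6} — 6 (White) has 6→3.
A2: add {4} — 4 (White) has 4→6.
A3 = A2; e.g. 0 (White) has no edge into A2. Fixed point.
White's winning region = {3, 4, 6}.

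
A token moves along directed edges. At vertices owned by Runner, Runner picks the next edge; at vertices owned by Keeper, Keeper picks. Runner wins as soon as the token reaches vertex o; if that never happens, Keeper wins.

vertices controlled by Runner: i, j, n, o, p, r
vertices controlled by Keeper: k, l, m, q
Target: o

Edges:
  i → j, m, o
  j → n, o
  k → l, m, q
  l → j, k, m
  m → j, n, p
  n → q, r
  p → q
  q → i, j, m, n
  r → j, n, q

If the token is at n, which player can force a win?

Runner

A0 = {o}
A1: add {i, j} — i (Runner) has i→o; j (Runner) has j→o.
A2: add {r} — r (Runner) has r→j.
A3: add {n} — n (Runner) has n→r.
A4 = A3; e.g. k (Keeper) can still go to l. Fixed point.
n ∈ A3, so Runner can force the target.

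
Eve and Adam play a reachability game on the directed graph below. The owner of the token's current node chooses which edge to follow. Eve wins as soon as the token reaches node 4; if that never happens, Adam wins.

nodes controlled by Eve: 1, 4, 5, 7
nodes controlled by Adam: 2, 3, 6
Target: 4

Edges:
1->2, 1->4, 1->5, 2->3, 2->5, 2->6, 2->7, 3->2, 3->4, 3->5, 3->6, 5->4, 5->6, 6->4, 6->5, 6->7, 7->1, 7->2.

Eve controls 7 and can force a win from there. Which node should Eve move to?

1

A0 = {4}
A1: add {1, 5} — 1 (Eve) has 1→4; 5 (Eve) has 5→4.
A2: add {7} — 7 (Eve) has 7→1.
A3: add {6} — 6 (Adam): all of {4, 5, 7} already in.
A4 = A3; e.g. 2 (Adam) can still go to 3. Fixed point.
From 7, successor 1 is in the attractor (rank 1); the other successor 2 is not.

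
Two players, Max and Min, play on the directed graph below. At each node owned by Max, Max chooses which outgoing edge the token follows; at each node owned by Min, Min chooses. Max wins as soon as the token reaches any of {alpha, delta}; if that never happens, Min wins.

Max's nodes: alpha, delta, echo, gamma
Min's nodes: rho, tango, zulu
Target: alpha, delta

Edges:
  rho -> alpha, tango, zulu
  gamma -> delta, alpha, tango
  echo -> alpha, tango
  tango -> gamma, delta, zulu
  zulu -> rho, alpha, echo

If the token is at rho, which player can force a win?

Min

A0 = {alpha, delta}
A1: add {echo, gamma} — gamma (Max) has gamma→delta; echo (Max) has echo→alpha.
A2 = A1; e.g. rho (Min) can still go to tango. Fixed point.
rho never enters the attractor, so Min can avoid the target forever.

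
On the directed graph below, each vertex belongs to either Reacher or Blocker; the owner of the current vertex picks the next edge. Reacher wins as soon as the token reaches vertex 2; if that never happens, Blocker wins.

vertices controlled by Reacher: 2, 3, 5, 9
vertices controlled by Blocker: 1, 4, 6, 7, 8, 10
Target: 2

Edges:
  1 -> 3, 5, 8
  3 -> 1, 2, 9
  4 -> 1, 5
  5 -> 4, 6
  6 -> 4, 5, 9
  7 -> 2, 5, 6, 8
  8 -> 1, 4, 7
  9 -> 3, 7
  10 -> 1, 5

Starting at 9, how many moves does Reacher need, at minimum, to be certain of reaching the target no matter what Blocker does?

A0 = {2}
A1: add {3} — 3 (Reacher) has 3→2.
A2: add {9} — 9 (Reacher) has 9→3.
A3 = A2; e.g. 1 (Blocker) can still go to 5. Fixed point.
9 enters the attractor at level 2, so Reacher can force the target in 2 moves from there.

2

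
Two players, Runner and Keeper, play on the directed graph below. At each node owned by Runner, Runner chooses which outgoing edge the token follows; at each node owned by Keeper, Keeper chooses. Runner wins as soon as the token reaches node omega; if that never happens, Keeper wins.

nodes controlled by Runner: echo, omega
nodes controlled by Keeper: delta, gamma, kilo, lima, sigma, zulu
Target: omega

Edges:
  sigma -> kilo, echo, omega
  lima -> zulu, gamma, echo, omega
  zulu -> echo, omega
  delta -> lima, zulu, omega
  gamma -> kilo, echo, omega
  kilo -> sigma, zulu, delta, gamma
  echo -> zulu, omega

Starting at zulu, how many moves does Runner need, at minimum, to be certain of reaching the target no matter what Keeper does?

2

A0 = {omega}
A1: add {echo} — echo (Runner) has echo→omega.
A2: add {zulu} — zulu (Keeper): all of {echo, omega} already in.
A3 = A2; e.g. sigma (Keeper) can still go to kilo. Fixed point.
zulu enters the attractor at level 2, so Runner can force the target in 2 moves from there.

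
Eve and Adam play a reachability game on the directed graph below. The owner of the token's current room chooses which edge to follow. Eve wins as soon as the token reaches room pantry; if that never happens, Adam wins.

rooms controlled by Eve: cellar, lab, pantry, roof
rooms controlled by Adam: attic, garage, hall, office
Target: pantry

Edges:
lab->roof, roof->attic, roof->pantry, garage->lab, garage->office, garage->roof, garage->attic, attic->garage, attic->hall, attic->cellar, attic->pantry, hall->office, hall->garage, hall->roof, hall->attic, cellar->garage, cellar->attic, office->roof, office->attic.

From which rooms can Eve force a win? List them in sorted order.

lab, pantry, roof

A0 = {pantry}
A1: add {roof} — roof (Eve) has roof→pantry.
A2: add {lab} — lab (Eve) has lab→roof.
A3 = A2; e.g. office (Adam) can still go to attic. Fixed point.
Eve's winning region = {lab, pantry, roof}.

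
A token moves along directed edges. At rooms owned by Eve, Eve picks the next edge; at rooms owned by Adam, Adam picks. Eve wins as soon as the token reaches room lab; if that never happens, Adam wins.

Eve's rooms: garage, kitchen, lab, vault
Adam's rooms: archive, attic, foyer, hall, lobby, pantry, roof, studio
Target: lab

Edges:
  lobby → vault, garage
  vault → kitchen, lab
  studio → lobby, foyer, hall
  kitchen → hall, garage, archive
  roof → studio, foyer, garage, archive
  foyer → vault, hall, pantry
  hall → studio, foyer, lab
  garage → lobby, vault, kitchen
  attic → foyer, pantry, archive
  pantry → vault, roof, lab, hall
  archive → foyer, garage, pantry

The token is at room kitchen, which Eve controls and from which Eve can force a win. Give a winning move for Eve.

garage

A0 = {lab}
A1: add {vault} — vault (Eve) has vault→lab.
A2: add {garage} — garage (Eve) has garage→vault.
A3: add {kitchen, lobby} — lobby (Adam): all of {vault, garage} already in; kitchen (Eve) has kitchen→garage.
A4 = A3; e.g. studio (Adam) can still go to foyer. Fixed point.
From kitchen, successor garage is in the attractor (rank 2); the other successors archive, hall are not.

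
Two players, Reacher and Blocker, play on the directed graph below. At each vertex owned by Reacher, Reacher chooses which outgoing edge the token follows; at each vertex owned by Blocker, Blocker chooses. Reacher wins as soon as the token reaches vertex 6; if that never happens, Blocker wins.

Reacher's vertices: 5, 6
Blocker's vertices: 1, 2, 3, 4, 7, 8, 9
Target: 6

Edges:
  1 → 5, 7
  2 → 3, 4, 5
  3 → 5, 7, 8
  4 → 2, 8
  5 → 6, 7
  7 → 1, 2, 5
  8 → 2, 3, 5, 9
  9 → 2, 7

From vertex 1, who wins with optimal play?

Blocker

A0 = {6}
A1: add {5} — 5 (Reacher) has 5→6.
A2 = A1; e.g. 1 (Blocker) can still go to 7. Fixed point.
1 never enters the attractor, so Blocker can avoid the target forever.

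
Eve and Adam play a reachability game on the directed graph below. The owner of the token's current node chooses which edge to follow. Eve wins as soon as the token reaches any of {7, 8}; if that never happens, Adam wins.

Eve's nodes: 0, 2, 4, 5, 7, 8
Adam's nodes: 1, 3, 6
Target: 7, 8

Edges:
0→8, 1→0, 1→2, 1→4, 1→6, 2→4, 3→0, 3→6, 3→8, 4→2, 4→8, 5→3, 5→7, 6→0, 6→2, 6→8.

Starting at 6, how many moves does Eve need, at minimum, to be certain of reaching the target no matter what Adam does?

A0 = {7, 8}
A1: add {0, 4, 5} — 0 (Eve) has 0→8; 4 (Eve) has 4→8; 5 (Eve) has 5→7.
A2: add {2} — 2 (Eve) has 2→4.
A3: add {6} — 6 (Adam): all of {0, 2, 8} already in.
6 enters the attractor at level 3, so Eve can force the target in 3 moves from there.

3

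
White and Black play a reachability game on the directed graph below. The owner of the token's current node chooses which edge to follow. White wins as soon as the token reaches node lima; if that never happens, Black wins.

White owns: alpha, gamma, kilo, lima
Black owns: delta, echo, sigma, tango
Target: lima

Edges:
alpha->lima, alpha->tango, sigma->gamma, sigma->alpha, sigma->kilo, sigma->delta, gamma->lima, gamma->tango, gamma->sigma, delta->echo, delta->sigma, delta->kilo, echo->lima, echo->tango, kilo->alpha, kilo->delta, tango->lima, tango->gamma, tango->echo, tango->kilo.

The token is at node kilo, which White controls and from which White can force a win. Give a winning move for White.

A0 = {lima}
A1: add {alpha, gamma} — gamma (White) has gamma→lima; alpha (White) has alpha→lima.
A2: add {kilo} — kilo (White) has kilo→alpha.
A3 = A2; e.g. echo (Black) can still go to tango. Fixed point.
From kilo, successor alpha is in the attractor (rank 1); the other successor delta is not.

alpha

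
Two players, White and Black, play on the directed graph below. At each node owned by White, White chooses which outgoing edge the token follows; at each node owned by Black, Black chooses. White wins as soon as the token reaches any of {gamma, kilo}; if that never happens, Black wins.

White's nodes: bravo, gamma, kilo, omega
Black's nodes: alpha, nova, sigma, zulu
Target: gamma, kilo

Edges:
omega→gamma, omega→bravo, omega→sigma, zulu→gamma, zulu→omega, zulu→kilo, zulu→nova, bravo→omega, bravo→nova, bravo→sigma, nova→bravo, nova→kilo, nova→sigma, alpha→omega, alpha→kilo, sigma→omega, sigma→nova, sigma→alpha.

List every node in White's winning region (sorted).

alpha, bravo, gamma, kilo, omega

A0 = {gamma, kilo}
A1: add {omega} — omega (White) has omega→gamma.
A2: add {alpha, bravo} — bravo (White) has bravo→omega; alpha (Black): all of {omega, kilo} already in.
A3 = A2; e.g. zulu (Black) can still go to nova. Fixed point.
White's winning region = {alpha, bravo, gamma, kilo, omega}.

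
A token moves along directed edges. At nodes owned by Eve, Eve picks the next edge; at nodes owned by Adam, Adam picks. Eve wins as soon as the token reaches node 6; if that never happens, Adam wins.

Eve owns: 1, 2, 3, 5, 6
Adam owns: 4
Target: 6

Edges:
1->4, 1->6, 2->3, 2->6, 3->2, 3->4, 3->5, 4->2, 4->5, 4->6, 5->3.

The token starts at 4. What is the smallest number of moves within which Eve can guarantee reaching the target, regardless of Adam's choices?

4

A0 = {6}
A1: add {1, 2} — 1 (Eve) has 1→6; 2 (Eve) has 2→6.
A2: add {3} — 3 (Eve) has 3→2.
A3: add {5} — 5 (Eve) has 5→3.
A4: add {4} — 4 (Adam): all of {2, 5, 6} already in.
A4 = all vertices. Fixed point.
4 enters the attractor at level 4, so Eve can force the target in 4 moves from there.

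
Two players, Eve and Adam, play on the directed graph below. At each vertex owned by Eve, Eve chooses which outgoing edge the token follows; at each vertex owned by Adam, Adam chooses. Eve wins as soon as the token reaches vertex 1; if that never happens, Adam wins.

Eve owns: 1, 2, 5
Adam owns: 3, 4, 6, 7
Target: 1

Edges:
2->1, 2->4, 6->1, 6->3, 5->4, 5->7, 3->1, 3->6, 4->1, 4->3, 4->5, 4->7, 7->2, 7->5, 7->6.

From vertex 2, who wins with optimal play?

A0 = {1}
A1: add {2} — 2 (Eve) has 2→1.
A2 = A1; e.g. 3 (Adam) can still go to 6. Fixed point.
2 ∈ A1, so Eve can force the target.

Eve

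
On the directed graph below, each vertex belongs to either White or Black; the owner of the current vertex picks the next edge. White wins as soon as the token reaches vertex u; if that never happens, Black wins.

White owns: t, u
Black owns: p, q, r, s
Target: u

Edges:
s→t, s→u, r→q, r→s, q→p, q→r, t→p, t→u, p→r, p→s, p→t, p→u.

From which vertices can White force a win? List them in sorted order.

s, t, u

A0 = {u}
A1: add {t} — t (White) has t→u.
A2: add {s} — s (Black): all of {t, u} already in.
A3 = A2; e.g. p (Black) can still go to r. Fixed point.
White's winning region = {s, t, u}.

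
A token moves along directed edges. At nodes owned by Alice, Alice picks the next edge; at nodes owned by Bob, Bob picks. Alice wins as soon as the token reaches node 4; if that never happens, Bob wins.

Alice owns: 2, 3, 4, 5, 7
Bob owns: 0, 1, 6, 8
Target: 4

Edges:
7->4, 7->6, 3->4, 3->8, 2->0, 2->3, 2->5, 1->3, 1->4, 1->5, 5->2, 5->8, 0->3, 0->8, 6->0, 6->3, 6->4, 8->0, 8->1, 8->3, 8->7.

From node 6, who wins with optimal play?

A0 = {4}
A1: add {3, 7} — 3 (Alice) has 3→4; 7 (Alice) has 7→4.
A2: add {2} — 2 (Alice) has 2→3.
A3: add {5} — 5 (Alice) has 5→2.
A4: add {1} — 1 (Bob): all of {3, 4, 5} already in.
A5 = A4; e.g. 0 (Bob) can still go to 8. Fixed point.
6 never enters the attractor, so Bob can avoid the target forever.

Bob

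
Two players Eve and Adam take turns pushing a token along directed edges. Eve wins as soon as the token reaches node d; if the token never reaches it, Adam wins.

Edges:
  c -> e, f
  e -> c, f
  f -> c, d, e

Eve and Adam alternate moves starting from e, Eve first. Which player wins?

Adam

Track states (vertex, player-to-move).
A0 = {(d,Eve), (d,Adam)}
A1: add {(f,Eve)}.
A2 = A1; e.g. (c,Eve) stays out. (e,Eve) never enters ⇒ Adam avoids the target.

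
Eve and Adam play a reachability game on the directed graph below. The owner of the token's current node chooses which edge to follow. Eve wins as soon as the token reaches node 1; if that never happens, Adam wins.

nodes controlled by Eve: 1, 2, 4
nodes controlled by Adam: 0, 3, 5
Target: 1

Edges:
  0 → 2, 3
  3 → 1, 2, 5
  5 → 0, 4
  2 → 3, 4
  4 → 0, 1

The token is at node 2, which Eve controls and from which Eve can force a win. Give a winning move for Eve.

A0 = {1}
A1: add {4} — 4 (Eve) has 4→1.
A2: add {2} — 2 (Eve) has 2→4.
A3 = A2; e.g. 0 (Adam) can still go to 3. Fixed point.
From 2, successor 4 is in the attractor (rank 1); the other successor 3 is not.

4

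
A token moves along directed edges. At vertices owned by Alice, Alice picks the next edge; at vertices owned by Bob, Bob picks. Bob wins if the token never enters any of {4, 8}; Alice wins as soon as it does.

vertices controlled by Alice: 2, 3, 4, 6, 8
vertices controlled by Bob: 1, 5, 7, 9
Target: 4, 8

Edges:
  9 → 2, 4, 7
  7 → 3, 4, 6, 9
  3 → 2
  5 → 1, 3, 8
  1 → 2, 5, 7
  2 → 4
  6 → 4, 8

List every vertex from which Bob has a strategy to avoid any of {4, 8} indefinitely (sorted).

1, 5, 7, 9

A0 = {4, 8}
A1: add {2, 6} — 2 (Alice) has 2→4; 6 (Alice) has 6→4.
A2: add {3} — 3 (Alice) has 3→2.
A3 = A2; e.g. 1 (Bob) can still go to 5. Fixed point.
Alice's attractor = {2, 3, 4, 6, 8}; Bob avoids the target exactly from the complement.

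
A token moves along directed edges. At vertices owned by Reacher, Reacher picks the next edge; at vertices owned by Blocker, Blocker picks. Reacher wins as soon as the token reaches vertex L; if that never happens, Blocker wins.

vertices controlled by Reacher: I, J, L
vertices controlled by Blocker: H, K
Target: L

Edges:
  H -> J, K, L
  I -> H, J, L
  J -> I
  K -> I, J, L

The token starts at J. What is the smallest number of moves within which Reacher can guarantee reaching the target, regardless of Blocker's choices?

2

A0 = {L}
A1: add {I} — I (Reacher) has I→L.
A2: add {J} — J (Reacher) has J→I.
J enters the attractor at level 2, so Reacher can force the target in 2 moves from there.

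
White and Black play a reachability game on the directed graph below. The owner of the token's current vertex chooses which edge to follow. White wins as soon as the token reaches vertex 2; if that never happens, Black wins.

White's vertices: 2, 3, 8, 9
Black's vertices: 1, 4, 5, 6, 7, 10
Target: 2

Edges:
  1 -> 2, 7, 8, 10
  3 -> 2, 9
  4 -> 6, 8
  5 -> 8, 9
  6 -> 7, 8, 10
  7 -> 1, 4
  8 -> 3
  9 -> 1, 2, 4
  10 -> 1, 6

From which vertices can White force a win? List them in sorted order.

2, 3, 5, 8, 9

A0 = {2}
A1: add {3, 9} — 3 (White) has 3→2; 9 (White) has 9→2.
A2: add {8} — 8 (White) has 8→3.
A3: add {5} — 5 (Black): all of {8, 9} already in.
A4 = A3; e.g. 1 (Black) can still go to 7. Fixed point.
White's winning region = {2, 3, 5, 8, 9}.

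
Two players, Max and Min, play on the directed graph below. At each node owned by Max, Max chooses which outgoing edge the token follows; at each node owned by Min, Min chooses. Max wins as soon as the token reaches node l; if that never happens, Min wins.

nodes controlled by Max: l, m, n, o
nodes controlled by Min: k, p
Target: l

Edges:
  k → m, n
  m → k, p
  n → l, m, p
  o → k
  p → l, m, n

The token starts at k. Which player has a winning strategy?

Min

A0 = {l}
A1: add {n} — n (Max) has n→l.
A2 = A1; e.g. k (Min) can still go to m. Fixed point.
k never enters the attractor, so Min can avoid the target forever.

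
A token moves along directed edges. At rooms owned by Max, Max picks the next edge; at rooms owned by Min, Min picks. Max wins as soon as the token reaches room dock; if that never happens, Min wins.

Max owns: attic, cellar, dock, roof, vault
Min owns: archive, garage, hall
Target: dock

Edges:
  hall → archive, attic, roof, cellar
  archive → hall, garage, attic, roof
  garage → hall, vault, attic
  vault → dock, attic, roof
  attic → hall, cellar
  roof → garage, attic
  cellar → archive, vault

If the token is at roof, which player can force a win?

Max

A0 = {dock}
A1: add {vault} — vault (Max) has vault→dock.
A2: add {cellar} — cellar (Max) has cellar→vault.
A3: add {attic} — attic (Max) has attic→cellar.
A4: add {roof} — roof (Max) has roof→attic.
A5 = A4; e.g. hall (Min) can still go to archive. Fixed point.
roof ∈ A4, so Max can force the target.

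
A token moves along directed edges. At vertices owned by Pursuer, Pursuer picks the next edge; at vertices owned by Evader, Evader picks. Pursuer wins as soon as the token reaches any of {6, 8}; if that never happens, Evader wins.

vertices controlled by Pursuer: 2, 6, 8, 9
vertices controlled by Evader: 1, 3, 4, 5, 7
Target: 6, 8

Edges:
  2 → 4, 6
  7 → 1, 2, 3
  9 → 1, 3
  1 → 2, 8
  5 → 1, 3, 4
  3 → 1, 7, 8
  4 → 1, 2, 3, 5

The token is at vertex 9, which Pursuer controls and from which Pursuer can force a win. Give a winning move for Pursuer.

1

A0 = {6, 8}
A1: add {2} — 2 (Pursuer) has 2→6.
A2: add {1} — 1 (Evader): all of {2, 8} already in.
A3: add {9} — 9 (Pursuer) has 9→1.
A4 = A3; e.g. 3 (Evader) can still go to 7. Fixed point.
From 9, successor 1 is in the attractor (rank 2); the other successor 3 is not.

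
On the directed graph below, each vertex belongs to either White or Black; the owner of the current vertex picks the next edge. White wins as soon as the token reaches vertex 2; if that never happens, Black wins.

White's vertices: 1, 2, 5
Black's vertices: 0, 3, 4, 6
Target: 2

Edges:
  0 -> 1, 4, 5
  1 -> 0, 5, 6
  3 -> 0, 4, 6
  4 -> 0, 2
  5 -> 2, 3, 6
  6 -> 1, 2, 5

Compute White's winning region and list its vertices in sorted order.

A0 = {2}
A1: add {5} — 5 (White) has 5→2.
A2: add {1} — 1 (White) has 1→5.
A3: add {6} — 6 (Black): all of {1, 2, 5} already in.
A4 = A3; e.g. 0 (Black) can still go to 4. Fixed point.
White's winning region = {1, 2, 5, 6}.

1, 2, 5, 6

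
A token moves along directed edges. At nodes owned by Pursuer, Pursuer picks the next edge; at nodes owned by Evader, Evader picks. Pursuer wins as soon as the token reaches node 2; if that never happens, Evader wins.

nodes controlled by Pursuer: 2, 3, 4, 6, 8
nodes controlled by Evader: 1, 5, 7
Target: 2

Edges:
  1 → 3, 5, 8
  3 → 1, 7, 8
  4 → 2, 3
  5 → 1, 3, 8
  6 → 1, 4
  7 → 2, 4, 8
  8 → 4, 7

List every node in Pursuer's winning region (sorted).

A0 = {2}
A1: add {4} — 4 (Pursuer) has 4→2.
A2: add {6, 8} — 6 (Pursuer) has 6→4; 8 (Pursuer) has 8→4.
A3: add {3, 7} — 3 (Pursuer) has 3→8; 7 (Evader): all of {2, 4, 8} already in.
A4 = A3; e.g. 1 (Evader) can still go to 5. Fixed point.
Pursuer's winning region = {2, 3, 4, 6, 7, 8}.

2, 3, 4, 6, 7, 8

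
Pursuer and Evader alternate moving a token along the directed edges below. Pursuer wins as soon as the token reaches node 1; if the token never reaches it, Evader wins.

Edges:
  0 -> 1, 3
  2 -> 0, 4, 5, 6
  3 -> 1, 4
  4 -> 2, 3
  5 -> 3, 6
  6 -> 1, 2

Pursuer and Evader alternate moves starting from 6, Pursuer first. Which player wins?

Pursuer

Track states (vertex, player-to-move).
A0 = {(1,Pursuer), (1,Evader)}
A1: add {(0,Pursuer), (3,Pursuer), (6,Pursuer)}.
(6,Pursuer) ∈ A1 ⇒ Pursuer forces the target.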